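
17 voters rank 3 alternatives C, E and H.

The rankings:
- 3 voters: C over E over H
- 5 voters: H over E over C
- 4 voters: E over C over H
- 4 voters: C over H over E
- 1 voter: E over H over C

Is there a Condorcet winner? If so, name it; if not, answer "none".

Pairwise majorities:
C vs E: C is ranked higher on 3+4 = 7 ballots, E on 10. E wins 10–7.
C vs H: C preferred on 3+4+4 = 11 ballots; C wins 11–6.
E vs H: 3+4+1 = 8 for E, 9 for H — H by 9–8.
Each alternative drops at least one matchup (C loses to E; E loses to H; H loses to C); the cycle C > H > E > C rules out a Condorcet winner.

none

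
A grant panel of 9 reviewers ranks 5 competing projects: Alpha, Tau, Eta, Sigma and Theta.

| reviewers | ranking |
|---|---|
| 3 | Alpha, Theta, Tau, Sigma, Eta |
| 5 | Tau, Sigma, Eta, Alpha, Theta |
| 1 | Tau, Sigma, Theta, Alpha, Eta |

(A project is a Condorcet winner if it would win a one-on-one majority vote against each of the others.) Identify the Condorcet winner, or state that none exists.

Check each pair by majority over 9 ballots:
Alpha vs Tau: 3 for Alpha, 6 for Tau — Tau by 6–3.
Alpha vs Eta: 3+1 = 4 for Alpha, 5 for Eta — Eta by 5–4.
Alpha vs Sigma: 3 for Alpha, 6 for Sigma — Sigma by 6–3.
Alpha vs Theta: 3+5 = 8 for Alpha, 1 for Theta — Alpha by 8–1.
Tau vs Eta: Tau preferred on 3+5+1 = 9 ballots; Tau wins 9–0.
Tau vs Sigma: 9 to 0, Tau.
Tau vs Theta: 6 to 3, Tau.
Eta vs Sigma: 0 to 9, Sigma.
Eta vs Theta: Eta preferred on 5 ballots; Eta wins 5–4.
Sigma vs Theta: 5+1 = 6 for Sigma, 3 for Theta — Sigma by 6–3.
Tau beats each of Alpha, Eta, Sigma, Theta — Tau is the Condorcet winner.

Tau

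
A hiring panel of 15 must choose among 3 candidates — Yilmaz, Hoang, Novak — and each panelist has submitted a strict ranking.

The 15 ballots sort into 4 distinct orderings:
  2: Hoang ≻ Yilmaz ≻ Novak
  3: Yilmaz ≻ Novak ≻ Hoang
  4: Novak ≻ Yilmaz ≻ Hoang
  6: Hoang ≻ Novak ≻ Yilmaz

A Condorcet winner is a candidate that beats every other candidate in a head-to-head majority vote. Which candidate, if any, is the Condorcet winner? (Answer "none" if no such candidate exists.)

Hoang

Head-to-head results (15 committee members):
Yilmaz–Hoang: Hoang 8–7.
Yilmaz vs Novak: Novak wins 10–5.
Hoang vs Novak: Hoang is ranked higher on 2+6 = 8 ballots, Novak on 7. Hoang wins 8–7.
Only Hoang has no losses; Hoang is the Condorcet winner.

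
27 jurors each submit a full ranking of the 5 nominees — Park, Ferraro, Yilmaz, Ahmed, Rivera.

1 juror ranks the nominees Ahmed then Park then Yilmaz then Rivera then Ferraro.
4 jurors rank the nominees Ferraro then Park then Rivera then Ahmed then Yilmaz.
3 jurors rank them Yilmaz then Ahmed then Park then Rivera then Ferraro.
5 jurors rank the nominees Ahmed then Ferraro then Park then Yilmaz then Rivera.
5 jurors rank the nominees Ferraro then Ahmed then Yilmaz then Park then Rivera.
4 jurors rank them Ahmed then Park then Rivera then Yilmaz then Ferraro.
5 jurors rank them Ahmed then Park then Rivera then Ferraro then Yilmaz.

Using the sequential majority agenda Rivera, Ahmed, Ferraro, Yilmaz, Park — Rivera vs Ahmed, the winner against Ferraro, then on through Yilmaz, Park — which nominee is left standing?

Ahmed

Round 1: Rivera vs Ahmed — 4–23, Ahmed advances.
Round 2: Ahmed vs Ferraro — 18–9, Ahmed advances.
Round 3: Ahmed vs Yilmaz — 24–3, Ahmed advances.
Round 4: Ahmed vs Park — 23–4, Ahmed advances.
The agenda winner is Ahmed.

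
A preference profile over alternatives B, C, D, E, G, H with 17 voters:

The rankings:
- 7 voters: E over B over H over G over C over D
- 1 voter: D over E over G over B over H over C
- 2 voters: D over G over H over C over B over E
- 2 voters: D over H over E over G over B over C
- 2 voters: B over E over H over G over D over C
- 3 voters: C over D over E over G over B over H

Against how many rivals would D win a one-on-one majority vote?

0

D against each rival (17 voters):
D vs B: 1+2+2+3 = 8 for D, 9 for B — B by 9–8.
D–C: C 10–7.
D–E: E 9–8.
D vs G: 1+2+2+3 = 8 for D, 9 for G — G by 9–8.
D vs H: D preferred on 1+2+2+3 = 8 ballots; H wins 9–8.
D beats no one; loses to B, C, E, G, H — 0 pairwise wins.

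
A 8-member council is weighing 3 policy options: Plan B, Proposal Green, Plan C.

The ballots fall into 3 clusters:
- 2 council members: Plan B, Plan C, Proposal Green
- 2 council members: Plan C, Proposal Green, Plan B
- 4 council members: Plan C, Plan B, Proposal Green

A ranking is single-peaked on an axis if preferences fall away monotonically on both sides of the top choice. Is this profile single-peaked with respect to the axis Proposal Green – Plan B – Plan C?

Axis positions: Proposal Green=1, Plan B=2, Plan C=3.
Cluster 1 (peak Plan B at position 2): ranking walks positions 2-3-1, expanding outward from the peak — single-peaked.
Cluster 2: ranking walks positions 3-1-2; Proposal Green is ranked above Plan B even though Plan B lies between Proposal Green and the peak Plan C on the axis — preferences dip and rise again. Not single-peaked.
Cluster 3 (peak Plan C at position 3): ranking walks positions 3-2-1, expanding outward from the peak — single-peaked.
Cluster 2 violates single-peakedness, so the profile is not single-peaked on this axis.

no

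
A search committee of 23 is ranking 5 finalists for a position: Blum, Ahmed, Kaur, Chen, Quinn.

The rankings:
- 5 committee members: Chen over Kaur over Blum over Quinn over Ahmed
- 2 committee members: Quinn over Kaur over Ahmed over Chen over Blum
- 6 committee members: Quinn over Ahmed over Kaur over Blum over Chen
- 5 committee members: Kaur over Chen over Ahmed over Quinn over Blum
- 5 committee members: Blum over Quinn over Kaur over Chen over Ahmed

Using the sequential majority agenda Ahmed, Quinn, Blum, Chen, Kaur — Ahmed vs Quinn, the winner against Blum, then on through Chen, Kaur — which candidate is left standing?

Round 1: Ahmed vs Quinn — 5–18, Quinn advances.
Round 2: Quinn vs Blum — 13–10, Quinn advances.
Round 3: Quinn vs Chen — 13–10, Quinn advances.
Round 4: Quinn vs Kaur — 13–10, Quinn advances.
Quinn survives the agenda.

Quinn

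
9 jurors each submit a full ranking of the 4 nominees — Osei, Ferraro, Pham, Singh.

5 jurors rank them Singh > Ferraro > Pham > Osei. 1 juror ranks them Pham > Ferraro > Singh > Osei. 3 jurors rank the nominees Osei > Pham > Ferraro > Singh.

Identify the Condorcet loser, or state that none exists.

Pairwise majorities:
Osei–Ferraro: Ferraro 6–3.
Osei vs Pham: Osei is ranked higher on 3 ballots, Pham on 6. Pham wins 6–3.
Osei vs Singh: 3 to 6, Singh.
Ferraro vs Pham: Ferraro, 5–4.
Ferraro vs Singh: 1+3 = 4 for Ferraro, 5 for Singh — Singh by 5–4.
Pham vs Singh: 4 to 5, Singh.
Only Osei has no wins; Osei is the Condorcet loser.

Osei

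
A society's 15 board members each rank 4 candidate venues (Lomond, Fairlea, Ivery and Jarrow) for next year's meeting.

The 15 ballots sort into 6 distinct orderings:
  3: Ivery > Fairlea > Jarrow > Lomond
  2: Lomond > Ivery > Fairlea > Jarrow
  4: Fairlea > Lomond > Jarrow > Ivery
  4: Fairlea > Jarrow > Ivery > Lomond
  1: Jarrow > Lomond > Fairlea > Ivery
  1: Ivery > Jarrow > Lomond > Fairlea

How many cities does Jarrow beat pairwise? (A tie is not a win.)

2

Jarrow against each rival (15 organisers):
Jarrow vs Lomond: Jarrow, 9–6.
Jarrow–Fairlea: Fairlea 13–2.
Jarrow vs Ivery: 4+4+1 = 9 for Jarrow, 6 for Ivery — Jarrow by 9–6.
Jarrow beats Lomond, Ivery; loses to Fairlea — 2 pairwise wins.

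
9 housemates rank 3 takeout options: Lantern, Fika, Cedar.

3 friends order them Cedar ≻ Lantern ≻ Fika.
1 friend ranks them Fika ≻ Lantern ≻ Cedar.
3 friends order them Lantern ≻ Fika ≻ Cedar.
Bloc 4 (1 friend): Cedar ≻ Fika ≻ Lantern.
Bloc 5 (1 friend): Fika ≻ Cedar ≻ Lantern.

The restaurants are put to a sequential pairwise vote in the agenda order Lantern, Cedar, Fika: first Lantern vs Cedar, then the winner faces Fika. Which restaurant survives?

Fika

Round 1: Lantern vs Cedar — 4–5, Cedar advances.
Round 2: Cedar vs Fika — 4–5, Fika advances.
The agenda winner is Fika.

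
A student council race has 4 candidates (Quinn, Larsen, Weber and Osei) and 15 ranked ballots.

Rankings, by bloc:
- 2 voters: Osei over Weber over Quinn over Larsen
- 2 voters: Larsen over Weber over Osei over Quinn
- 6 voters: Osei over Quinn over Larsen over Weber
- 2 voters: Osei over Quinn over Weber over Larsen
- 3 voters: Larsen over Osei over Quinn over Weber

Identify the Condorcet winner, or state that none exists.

Head-to-head results (15 voters):
Quinn vs Larsen: Quinn, 10–5.
Quinn vs Weber: Quinn, 11–4.
Quinn vs Osei: Osei wins 15–0.
Larsen vs Weber: Larsen, 11–4.
Larsen–Osei: Osei 10–5.
Weber–Osei: Osei 13–2.
Osei defeats every rival head-to-head and is the Condorcet winner.

Osei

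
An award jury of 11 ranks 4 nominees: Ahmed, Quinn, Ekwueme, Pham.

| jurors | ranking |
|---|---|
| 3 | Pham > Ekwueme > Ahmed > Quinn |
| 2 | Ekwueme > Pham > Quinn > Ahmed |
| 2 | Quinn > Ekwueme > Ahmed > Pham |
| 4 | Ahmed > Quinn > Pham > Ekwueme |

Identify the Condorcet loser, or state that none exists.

none

Head-to-head results (11 jurors):
Ahmed vs Quinn: 3+4 = 7 for Ahmed, 4 for Quinn — Ahmed by 7–4.
Ahmed vs Ekwueme: 4 for Ahmed, 7 for Ekwueme — Ekwueme by 7–4.
Ahmed vs Pham: 2+4 = 6 for Ahmed, 5 for Pham — Ahmed by 6–5.
Quinn vs Ekwueme: Quinn wins 6–5.
Quinn vs Pham: Quinn wins 6–5.
Ekwueme vs Pham: Pham, 7–4.
No nominee is winless: Ahmed beats Quinn; Quinn beats Ekwueme; Ekwueme beats Ahmed; Pham beats Ekwueme. There is no Condorcet loser.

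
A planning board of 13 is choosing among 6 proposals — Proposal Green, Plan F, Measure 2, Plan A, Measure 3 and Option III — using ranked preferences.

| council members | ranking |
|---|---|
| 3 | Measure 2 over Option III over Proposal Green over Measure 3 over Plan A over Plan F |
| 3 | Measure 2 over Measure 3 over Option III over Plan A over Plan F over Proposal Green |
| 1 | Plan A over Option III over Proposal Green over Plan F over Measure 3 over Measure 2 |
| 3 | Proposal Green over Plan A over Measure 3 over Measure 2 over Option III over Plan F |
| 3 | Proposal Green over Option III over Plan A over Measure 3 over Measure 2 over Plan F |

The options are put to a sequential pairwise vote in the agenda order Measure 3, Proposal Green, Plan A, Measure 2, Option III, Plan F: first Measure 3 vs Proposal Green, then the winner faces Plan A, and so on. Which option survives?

Round 1: Measure 3 vs Proposal Green — 3–10, Proposal Green advances.
Round 2: Proposal Green vs Plan A — 9–4, Proposal Green advances.
Round 3: Proposal Green vs Measure 2 — 7–6, Proposal Green advances.
Round 4: Proposal Green vs Option III — 6–7, Option III advances.
Round 5: Option III vs Plan F — 13–0, Option III advances.
The agenda winner is Option III.

Option III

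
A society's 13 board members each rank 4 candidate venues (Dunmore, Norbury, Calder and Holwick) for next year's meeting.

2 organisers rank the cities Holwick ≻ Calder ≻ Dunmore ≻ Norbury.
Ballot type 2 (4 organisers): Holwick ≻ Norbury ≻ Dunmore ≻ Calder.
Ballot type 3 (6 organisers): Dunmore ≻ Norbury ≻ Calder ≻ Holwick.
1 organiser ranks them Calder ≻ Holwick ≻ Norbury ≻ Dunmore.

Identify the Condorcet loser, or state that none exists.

none

Pairwise majorities:
Dunmore vs Norbury: Dunmore is ranked higher on 2+6 = 8 ballots, Norbury on 5. Dunmore wins 8–5.
Dunmore–Calder: Dunmore 10–3.
Dunmore–Holwick: Holwick 7–6.
Norbury vs Calder: Norbury preferred on 4+6 = 10 ballots; Norbury wins 10–3.
Norbury–Holwick: Holwick 7–6.
Calder vs Holwick: 6+1 = 7 for Calder, 6 for Holwick — Calder by 7–6.
Each city has at least one pairwise win (Dunmore beats Norbury; Norbury beats Calder; Calder beats Holwick; Holwick beats Dunmore) — no Condorcet loser.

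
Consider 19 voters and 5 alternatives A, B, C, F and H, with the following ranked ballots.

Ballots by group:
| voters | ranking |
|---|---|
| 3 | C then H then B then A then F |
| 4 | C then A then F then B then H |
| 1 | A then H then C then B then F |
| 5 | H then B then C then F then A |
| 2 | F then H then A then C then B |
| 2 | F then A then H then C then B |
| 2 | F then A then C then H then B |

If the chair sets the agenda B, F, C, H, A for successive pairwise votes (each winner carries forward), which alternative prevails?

H

Round 1: B vs F — 9–10, F advances.
Round 2: F vs C — 6–13, C advances.
Round 3: C vs H — 9–10, H advances.
Round 4: H vs A — 10–9, H advances.
The agenda winner is H.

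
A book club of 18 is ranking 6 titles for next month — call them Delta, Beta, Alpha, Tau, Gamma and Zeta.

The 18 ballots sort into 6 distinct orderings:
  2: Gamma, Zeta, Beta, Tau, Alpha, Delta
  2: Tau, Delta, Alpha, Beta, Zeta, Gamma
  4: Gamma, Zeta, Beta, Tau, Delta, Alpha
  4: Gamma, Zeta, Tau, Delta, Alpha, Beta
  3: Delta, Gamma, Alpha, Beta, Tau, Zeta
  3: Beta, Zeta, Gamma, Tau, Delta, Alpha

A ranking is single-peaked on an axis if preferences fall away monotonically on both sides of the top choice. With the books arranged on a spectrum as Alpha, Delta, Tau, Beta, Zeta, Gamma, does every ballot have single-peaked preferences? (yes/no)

no

Axis positions: Alpha=1, Delta=2, Tau=3, Beta=4, Zeta=5, Gamma=6.
Faction 1: ranking walks positions 6-5-4-3-1-2; Alpha is ranked above Delta even though Delta lies between Alpha and the peak Gamma on the axis — preferences dip and rise again. Not single-peaked.
Faction 2 (peak Tau at position 3): ranking walks positions 3-2-1-4-5-6, expanding outward from the peak — single-peaked.
Faction 3 (peak Gamma at position 6): ranking walks positions 6-5-4-3-2-1, expanding outward from the peak — single-peaked.
Faction 4: ranking walks positions 6-5-3-2-1-4; Tau is ranked above Beta even though Beta lies between Tau and the peak Gamma on the axis — preferences dip and rise again. Not single-peaked.
Faction 5: ranking walks positions 2-6-1-4-3-5; Gamma is ranked above Tau even though Tau lies between Gamma and the peak Delta on the axis — preferences dip and rise again. Not single-peaked.
Faction 6 (peak Beta at position 4): ranking walks positions 4-5-6-3-2-1, expanding outward from the peak — single-peaked.
Faction 1 violates single-peakedness, so the profile is not single-peaked on this axis.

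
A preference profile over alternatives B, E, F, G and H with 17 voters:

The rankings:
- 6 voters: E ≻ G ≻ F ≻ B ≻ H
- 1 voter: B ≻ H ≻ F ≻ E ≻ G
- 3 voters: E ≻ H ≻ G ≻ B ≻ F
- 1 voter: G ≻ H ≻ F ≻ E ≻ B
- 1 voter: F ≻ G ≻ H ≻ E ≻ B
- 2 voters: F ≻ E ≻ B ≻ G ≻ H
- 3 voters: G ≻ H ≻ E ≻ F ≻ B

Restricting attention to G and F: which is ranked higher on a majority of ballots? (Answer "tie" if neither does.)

G

Ballots ranking G above F: 6 + 3 + 1 + 3 = 13.
Ballots ranking F above G: 17 − 13 = 4.
G wins the head-to-head 13–4.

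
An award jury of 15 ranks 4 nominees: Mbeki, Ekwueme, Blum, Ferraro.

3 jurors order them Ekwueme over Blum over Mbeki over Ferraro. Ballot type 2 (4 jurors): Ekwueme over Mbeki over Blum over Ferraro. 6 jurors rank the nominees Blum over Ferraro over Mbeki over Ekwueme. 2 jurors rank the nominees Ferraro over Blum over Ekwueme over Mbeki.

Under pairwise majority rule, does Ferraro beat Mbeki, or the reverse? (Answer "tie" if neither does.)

Ferraro

Ballots ranking Ferraro above Mbeki: 6 + 2 = 8.
Ballots ranking Mbeki above Ferraro: 15 − 8 = 7.
Ferraro wins the head-to-head 8–7.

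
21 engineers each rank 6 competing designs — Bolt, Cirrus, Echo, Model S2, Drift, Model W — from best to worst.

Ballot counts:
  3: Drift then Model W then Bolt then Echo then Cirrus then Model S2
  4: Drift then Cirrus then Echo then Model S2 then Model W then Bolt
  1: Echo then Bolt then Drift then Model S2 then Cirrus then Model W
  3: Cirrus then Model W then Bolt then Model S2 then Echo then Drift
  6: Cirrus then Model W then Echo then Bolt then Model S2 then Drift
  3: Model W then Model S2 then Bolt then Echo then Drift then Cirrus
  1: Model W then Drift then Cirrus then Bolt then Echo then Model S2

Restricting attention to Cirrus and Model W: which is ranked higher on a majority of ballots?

Cirrus

Ballots ranking Cirrus above Model W: 4 + 1 + 3 + 6 = 14.
Ballots ranking Model W above Cirrus: 21 − 14 = 7.
Cirrus wins the head-to-head 14–7.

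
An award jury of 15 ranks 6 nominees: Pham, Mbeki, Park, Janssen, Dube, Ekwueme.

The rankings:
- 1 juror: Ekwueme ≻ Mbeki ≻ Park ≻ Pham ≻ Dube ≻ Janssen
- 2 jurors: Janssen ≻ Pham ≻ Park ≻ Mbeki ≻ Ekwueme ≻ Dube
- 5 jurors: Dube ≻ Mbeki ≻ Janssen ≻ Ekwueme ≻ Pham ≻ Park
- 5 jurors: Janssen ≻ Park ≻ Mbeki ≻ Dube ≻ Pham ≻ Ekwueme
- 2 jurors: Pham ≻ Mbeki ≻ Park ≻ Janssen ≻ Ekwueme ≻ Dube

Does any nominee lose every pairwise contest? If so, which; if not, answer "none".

Head-to-head results (15 jurors):
Pham–Mbeki: Mbeki 11–4.
Pham–Park: Pham 9–6.
Pham vs Janssen: 3 to 12, Janssen.
Pham vs Dube: Pham preferred on 1+2+2 = 5 ballots; Dube wins 10–5.
Pham vs Ekwueme: Pham wins 9–6.
Mbeki vs Park: Mbeki, 8–7.
Mbeki–Janssen: Mbeki 8–7.
Mbeki vs Dube: 1+2+5+2 = 10 for Mbeki, 5 for Dube — Mbeki by 10–5.
Mbeki vs Ekwueme: 2+5+5+2 = 14 for Mbeki, 1 for Ekwueme — Mbeki by 14–1.
Park vs Janssen: 3 to 12, Janssen.
Park vs Dube: 1+2+5+2 = 10 for Park, 5 for Dube — Park by 10–5.
Park vs Ekwueme: Park preferred on 2+5+2 = 9 ballots; Park wins 9–6.
Janssen vs Dube: Janssen preferred on 2+5+2 = 9 ballots; Janssen wins 9–6.
Janssen vs Ekwueme: 2+5+5+2 = 14 for Janssen, 1 for Ekwueme — Janssen by 14–1.
Dube vs Ekwueme: Dube is ranked higher on 5+5 = 10 ballots, Ekwueme on 5. Dube wins 10–5.
Ekwueme loses to every other nominee — it is the Condorcet loser.

Ekwueme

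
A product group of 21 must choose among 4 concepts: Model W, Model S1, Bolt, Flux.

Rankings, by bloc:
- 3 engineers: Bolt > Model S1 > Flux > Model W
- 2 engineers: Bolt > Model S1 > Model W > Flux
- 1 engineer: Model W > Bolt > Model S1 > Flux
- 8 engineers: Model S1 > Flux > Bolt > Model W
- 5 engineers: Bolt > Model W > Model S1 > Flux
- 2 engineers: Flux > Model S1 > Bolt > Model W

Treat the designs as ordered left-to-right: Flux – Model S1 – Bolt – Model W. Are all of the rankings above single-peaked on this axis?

yes

Axis positions: Flux=1, Model S1=2, Bolt=3, Model W=4.
Bloc 1 (peak Bolt at position 3): ranking walks positions 3-2-1-4, expanding outward from the peak — single-peaked.
Bloc 2 (peak Bolt at position 3): ranking walks positions 3-2-4-1, expanding outward from the peak — single-peaked.
Bloc 3 (peak Model W at position 4): ranking walks positions 4-3-2-1, expanding outward from the peak — single-peaked.
Bloc 4 (peak Model S1 at position 2): ranking walks positions 2-1-3-4, expanding outward from the peak — single-peaked.
Bloc 5 (peak Bolt at position 3): ranking walks positions 3-4-2-1, expanding outward from the peak — single-peaked.
Bloc 6 (peak Flux at position 1): ranking walks positions 1-2-3-4, expanding outward from the peak — single-peaked.
Every ranking is single-peaked on this axis.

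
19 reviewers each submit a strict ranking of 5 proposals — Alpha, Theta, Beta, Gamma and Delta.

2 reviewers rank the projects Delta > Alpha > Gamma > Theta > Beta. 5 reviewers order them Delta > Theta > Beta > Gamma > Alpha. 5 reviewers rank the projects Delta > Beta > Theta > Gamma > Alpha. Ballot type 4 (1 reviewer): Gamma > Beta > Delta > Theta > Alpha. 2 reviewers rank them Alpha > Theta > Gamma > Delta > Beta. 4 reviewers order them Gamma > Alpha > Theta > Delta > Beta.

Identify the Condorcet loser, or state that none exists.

Pairwise majorities:
Alpha vs Theta: Theta wins 11–8.
Alpha vs Beta: Beta wins 11–8.
Alpha vs Gamma: 4 to 15, Gamma.
Alpha vs Delta: 6 to 13, Delta.
Theta vs Beta: Theta preferred on 2+5+2+4 = 13 ballots; Theta wins 13–6.
Theta vs Gamma: Theta, 12–7.
Theta vs Delta: 6 to 13, Delta.
Beta vs Gamma: 10 to 9, Beta.
Beta vs Delta: 1 to 18, Delta.
Gamma–Delta: Delta 12–7.
Only Alpha has no wins; Alpha is the Condorcet loser.

Alpha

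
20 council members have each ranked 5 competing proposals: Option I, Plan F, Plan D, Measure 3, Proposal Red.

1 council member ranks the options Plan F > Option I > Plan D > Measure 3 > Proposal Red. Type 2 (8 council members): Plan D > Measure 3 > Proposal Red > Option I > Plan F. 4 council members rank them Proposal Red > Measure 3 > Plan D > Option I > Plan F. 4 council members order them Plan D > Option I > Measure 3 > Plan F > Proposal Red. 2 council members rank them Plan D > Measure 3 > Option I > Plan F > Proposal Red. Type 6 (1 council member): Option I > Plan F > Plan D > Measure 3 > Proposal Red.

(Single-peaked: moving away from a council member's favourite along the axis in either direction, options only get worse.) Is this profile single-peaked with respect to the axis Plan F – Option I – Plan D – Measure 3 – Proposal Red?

yes

Axis positions: Plan F=1, Option I=2, Plan D=3, Measure 3=4, Proposal Red=5.
Type 1 (peak Plan F at position 1): ranking walks positions 1-2-3-4-5, expanding outward from the peak — single-peaked.
Type 2 (peak Plan D at position 3): ranking walks positions 3-4-5-2-1, expanding outward from the peak — single-peaked.
Type 3 (peak Proposal Red at position 5): ranking walks positions 5-4-3-2-1, expanding outward from the peak — single-peaked.
Type 4 (peak Plan D at position 3): ranking walks positions 3-2-4-1-5, expanding outward from the peak — single-peaked.
Type 5 (peak Plan D at position 3): ranking walks positions 3-4-2-1-5, expanding outward from the peak — single-peaked.
Type 6 (peak Option I at position 2): ranking walks positions 2-1-3-4-5, expanding outward from the peak — single-peaked.
Every ranking is single-peaked on this axis.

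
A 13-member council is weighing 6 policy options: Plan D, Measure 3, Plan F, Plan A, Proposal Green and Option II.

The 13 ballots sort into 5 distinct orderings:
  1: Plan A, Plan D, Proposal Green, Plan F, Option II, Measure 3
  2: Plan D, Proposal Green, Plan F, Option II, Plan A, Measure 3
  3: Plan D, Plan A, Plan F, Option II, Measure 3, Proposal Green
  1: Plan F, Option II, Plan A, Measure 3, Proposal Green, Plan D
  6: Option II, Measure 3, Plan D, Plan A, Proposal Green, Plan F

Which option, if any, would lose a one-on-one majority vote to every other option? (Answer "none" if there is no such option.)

Head-to-head results (13 council members):
Plan D vs Measure 3: Measure 3 wins 7–6.
Plan D vs Plan F: Plan D wins 12–1.
Plan D vs Plan A: Plan D wins 11–2.
Plan D vs Proposal Green: Plan D, 12–1.
Plan D vs Option II: 1+2+3 = 6 for Plan D, 7 for Option II — Option II by 7–6.
Measure 3–Plan F: Plan F 7–6.
Measure 3 vs Plan A: Plan A wins 7–6.
Measure 3 vs Proposal Green: 3+1+6 = 10 for Measure 3, 3 for Proposal Green — Measure 3 by 10–3.
Measure 3 vs Option II: Option II, 13–0.
Plan F vs Plan A: Plan A, 10–3.
Plan F–Proposal Green: Proposal Green 9–4.
Plan F vs Option II: 7 to 6, Plan F.
Plan A vs Proposal Green: Plan A preferred on 1+3+1+6 = 11 ballots; Plan A wins 11–2.
Plan A vs Option II: Plan A is ranked higher on 1+3 = 4 ballots, Option II on 9. Option II wins 9–4.
Proposal Green vs Option II: 3 to 10, Option II.
Every option wins at least one matchup (Plan D beats Plan F; Measure 3 beats Plan D; Plan F beats Measure 3; Plan A beats Measure 3; Proposal Green beats Plan F; Option II beats Plan D), so there is no Condorcet loser.

none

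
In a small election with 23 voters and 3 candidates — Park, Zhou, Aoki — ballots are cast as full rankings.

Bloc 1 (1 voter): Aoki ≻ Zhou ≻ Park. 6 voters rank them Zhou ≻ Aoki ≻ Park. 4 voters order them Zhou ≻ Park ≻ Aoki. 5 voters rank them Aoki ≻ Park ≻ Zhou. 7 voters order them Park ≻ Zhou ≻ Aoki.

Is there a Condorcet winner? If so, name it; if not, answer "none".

Head-to-head results (23 voters):
Park vs Zhou: 5+7 = 12 for Park, 11 for Zhou — Park by 12–11.
Park vs Aoki: Park preferred on 4+7 = 11 ballots; Aoki wins 12–11.
Zhou vs Aoki: Zhou is ranked higher on 6+4+7 = 17 ballots, Aoki on 6. Zhou wins 17–6.
Each candidate drops at least one matchup (Park loses to Aoki; Zhou loses to Park; Aoki loses to Zhou); the cycle Park → Zhou → Aoki → Park rules out a Condorcet winner.

none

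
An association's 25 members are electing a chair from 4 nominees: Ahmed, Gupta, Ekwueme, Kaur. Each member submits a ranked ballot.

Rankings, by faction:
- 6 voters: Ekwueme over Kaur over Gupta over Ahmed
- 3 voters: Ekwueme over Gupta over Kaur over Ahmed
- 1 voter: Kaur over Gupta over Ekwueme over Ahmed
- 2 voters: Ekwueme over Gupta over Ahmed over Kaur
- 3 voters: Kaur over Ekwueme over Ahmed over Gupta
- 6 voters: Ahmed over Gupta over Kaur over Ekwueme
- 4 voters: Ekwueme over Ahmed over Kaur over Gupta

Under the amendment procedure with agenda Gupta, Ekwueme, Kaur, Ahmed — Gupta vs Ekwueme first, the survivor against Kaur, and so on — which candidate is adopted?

Round 1: Gupta vs Ekwueme — 7–18, Ekwueme advances.
Round 2: Ekwueme vs Kaur — 15–10, Ekwueme advances.
Round 3: Ekwueme vs Ahmed — 19–6, Ekwueme advances.
The agenda winner is Ekwueme.

Ekwueme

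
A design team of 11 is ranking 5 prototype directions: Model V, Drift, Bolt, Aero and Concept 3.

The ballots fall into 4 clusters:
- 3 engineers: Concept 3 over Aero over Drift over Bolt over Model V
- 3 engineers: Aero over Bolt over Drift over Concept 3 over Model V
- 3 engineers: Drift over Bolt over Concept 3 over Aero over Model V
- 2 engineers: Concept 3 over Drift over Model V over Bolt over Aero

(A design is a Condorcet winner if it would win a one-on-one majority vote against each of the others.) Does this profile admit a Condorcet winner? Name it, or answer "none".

Head-to-head results (11 engineers):
Model V–Drift: Drift 11–0.
Model V vs Bolt: Bolt, 9–2.
Model V–Aero: Aero 9–2.
Model V vs Concept 3: Concept 3, 11–0.
Drift vs Bolt: Drift preferred on 3+3+2 = 8 ballots; Drift wins 8–3.
Drift–Aero: Aero 6–5.
Drift–Concept 3: Drift 6–5.
Bolt–Aero: Aero 6–5.
Bolt vs Concept 3: Bolt, 6–5.
Aero vs Concept 3: Concept 3 wins 8–3.
No design is unbeaten: Model V loses to Drift; Drift loses to Aero; Bolt loses to Drift; Aero loses to Concept 3; Concept 3 loses to Drift. In particular Drift beats Concept 3 beats Aero beats Drift is a majority cycle — no Condorcet winner exists.

none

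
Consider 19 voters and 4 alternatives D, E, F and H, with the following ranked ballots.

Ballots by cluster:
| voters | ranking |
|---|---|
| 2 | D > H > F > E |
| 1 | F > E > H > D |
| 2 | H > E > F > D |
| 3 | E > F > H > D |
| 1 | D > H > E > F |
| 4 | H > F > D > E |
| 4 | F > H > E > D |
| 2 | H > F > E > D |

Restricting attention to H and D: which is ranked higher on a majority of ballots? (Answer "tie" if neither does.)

H

Ballots ranking H above D: 1 + 2 + 3 + 4 + 4 + 2 = 16.
Ballots ranking D above H: 19 − 16 = 3.
H wins the head-to-head 16–3.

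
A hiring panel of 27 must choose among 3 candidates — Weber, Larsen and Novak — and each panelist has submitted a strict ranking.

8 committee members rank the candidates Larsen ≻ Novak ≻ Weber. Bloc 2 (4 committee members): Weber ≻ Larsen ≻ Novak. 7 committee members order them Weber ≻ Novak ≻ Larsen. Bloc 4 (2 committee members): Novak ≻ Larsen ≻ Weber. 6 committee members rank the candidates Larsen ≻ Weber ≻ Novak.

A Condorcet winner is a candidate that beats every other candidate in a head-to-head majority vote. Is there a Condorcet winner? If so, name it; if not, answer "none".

Larsen

Check each pair by majority over 27 ballots:
Weber vs Larsen: Larsen wins 16–11.
Weber vs Novak: Weber, 17–10.
Larsen vs Novak: Larsen, 18–9.
Larsen wins every pairwise contest, so Larsen is the Condorcet winner.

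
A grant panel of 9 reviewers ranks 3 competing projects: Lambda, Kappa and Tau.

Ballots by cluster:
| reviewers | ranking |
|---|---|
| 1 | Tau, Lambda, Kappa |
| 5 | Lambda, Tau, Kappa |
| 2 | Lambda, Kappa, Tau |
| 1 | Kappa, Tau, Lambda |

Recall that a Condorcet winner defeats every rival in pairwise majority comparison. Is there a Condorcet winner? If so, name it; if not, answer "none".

Check each pair by majority over 9 ballots:
Lambda vs Kappa: 1+5+2 = 8 for Lambda, 1 for Kappa — Lambda by 8–1.
Lambda vs Tau: 7 to 2, Lambda.
Kappa vs Tau: 2+1 = 3 for Kappa, 6 for Tau — Tau by 6–3.
Lambda wins every pairwise contest, so Lambda is the Condorcet winner.

Lambda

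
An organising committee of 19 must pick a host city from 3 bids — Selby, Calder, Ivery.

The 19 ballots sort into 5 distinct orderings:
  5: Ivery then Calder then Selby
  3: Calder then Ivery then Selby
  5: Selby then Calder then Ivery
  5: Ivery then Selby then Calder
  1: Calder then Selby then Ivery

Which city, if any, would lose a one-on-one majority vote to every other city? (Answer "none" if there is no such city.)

Head-to-head results (19 organisers):
Selby vs Calder: Selby preferred on 5+5 = 10 ballots; Selby wins 10–9.
Selby vs Ivery: 6 to 13, Ivery.
Calder vs Ivery: Calder is ranked higher on 3+5+1 = 9 ballots, Ivery on 10. Ivery wins 10–9.
Only Calder has no wins; Calder is the Condorcet loser.

Calder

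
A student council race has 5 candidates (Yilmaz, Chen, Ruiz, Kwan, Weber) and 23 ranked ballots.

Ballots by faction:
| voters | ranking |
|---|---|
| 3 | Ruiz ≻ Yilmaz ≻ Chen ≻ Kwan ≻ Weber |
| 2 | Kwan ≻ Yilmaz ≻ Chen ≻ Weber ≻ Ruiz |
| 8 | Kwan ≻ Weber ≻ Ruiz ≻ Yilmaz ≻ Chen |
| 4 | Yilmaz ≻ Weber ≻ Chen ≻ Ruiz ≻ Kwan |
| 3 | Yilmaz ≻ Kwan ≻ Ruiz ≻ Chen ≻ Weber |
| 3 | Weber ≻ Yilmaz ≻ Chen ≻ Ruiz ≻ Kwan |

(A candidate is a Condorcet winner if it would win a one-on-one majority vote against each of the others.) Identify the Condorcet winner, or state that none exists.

Yilmaz

Check each pair by majority over 23 ballots:
Yilmaz vs Chen: Yilmaz wins 23–0.
Yilmaz–Ruiz: Yilmaz 12–11.
Yilmaz vs Kwan: 3+4+3+3 = 13 for Yilmaz, 10 for Kwan — Yilmaz by 13–10.
Yilmaz vs Weber: 3+2+4+3 = 12 for Yilmaz, 11 for Weber — Yilmaz by 12–11.
Chen–Ruiz: Ruiz 14–9.
Chen vs Kwan: Chen is ranked higher on 3+4+3 = 10 ballots, Kwan on 13. Kwan wins 13–10.
Chen vs Weber: 3+2+3 = 8 for Chen, 15 for Weber — Weber by 15–8.
Ruiz–Kwan: Kwan 13–10.
Ruiz vs Weber: Weber wins 17–6.
Kwan vs Weber: Kwan wins 16–7.
Only Yilmaz has no losses; Yilmaz is the Condorcet winner.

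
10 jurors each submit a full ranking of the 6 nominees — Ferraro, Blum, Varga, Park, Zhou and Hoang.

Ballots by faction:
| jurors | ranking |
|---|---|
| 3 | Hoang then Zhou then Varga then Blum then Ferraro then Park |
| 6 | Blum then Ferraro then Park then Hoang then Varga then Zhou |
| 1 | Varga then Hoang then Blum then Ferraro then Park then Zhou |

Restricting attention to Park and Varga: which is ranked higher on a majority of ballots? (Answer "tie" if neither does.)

Park

Ballots ranking Park above Varga: 6.
Ballots ranking Varga above Park: 10 − 6 = 4.
Park wins the head-to-head 6–4.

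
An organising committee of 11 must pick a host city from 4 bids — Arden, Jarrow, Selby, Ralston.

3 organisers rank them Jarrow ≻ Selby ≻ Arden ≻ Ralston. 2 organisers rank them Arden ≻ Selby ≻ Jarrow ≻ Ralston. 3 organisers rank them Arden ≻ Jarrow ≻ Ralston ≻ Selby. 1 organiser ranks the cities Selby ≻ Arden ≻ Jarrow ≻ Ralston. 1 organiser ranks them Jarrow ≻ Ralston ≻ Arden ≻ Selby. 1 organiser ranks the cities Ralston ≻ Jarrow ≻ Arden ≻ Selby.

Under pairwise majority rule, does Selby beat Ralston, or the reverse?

Ballots ranking Selby above Ralston: 3 + 2 + 1 = 6.
Ballots ranking Ralston above Selby: 11 − 6 = 5.
Selby wins the head-to-head 6–5.

Selby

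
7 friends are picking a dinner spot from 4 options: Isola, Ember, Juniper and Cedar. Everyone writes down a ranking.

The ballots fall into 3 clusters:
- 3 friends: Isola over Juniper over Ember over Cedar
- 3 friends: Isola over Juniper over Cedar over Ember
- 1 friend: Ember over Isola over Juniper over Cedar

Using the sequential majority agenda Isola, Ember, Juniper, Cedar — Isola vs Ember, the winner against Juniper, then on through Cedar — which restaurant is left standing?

Isola

Round 1: Isola vs Ember — 6–1, Isola advances.
Round 2: Isola vs Juniper — 7–0, Isola advances.
Round 3: Isola vs Cedar — 7–0, Isola advances.
The agenda winner is Isola.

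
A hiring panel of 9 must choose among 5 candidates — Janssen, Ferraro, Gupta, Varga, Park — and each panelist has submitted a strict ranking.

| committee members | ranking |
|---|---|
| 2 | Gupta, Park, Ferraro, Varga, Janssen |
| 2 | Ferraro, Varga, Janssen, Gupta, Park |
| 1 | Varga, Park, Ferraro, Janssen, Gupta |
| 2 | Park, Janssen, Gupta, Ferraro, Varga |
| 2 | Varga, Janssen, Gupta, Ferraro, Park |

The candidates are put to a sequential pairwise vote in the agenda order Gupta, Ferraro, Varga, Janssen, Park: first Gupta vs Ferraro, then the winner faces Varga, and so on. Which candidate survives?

Round 1: Gupta vs Ferraro — 6–3, Gupta advances.
Round 2: Gupta vs Varga — 4–5, Varga advances.
Round 3: Varga vs Janssen — 7–2, Varga advances.
Round 4: Varga vs Park — 5–4, Varga advances.
The agenda winner is Varga.

Varga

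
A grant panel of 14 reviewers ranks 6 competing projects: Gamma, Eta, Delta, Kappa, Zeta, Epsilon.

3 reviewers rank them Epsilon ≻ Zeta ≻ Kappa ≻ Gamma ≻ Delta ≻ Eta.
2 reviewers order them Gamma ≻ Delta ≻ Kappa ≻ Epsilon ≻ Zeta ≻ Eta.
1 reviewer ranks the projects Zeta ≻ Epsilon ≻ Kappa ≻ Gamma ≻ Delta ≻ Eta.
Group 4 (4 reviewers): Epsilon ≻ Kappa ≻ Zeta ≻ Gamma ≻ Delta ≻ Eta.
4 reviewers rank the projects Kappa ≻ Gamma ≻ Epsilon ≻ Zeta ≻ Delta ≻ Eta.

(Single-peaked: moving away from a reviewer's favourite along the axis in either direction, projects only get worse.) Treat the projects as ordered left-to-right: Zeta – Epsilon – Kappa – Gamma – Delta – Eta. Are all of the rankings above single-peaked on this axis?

yes

Axis positions: Zeta=1, Epsilon=2, Kappa=3, Gamma=4, Delta=5, Eta=6.
Group 1 (peak Epsilon at position 2): ranking walks positions 2-1-3-4-5-6, expanding outward from the peak — single-peaked.
Group 2 (peak Gamma at position 4): ranking walks positions 4-5-3-2-1-6, expanding outward from the peak — single-peaked.
Group 3 (peak Zeta at position 1): ranking walks positions 1-2-3-4-5-6, expanding outward from the peak — single-peaked.
Group 4 (peak Epsilon at position 2): ranking walks positions 2-3-1-4-5-6, expanding outward from the peak — single-peaked.
Group 5 (peak Kappa at position 3): ranking walks positions 3-4-2-1-5-6, expanding outward from the peak — single-peaked.
Every ranking is single-peaked on this axis.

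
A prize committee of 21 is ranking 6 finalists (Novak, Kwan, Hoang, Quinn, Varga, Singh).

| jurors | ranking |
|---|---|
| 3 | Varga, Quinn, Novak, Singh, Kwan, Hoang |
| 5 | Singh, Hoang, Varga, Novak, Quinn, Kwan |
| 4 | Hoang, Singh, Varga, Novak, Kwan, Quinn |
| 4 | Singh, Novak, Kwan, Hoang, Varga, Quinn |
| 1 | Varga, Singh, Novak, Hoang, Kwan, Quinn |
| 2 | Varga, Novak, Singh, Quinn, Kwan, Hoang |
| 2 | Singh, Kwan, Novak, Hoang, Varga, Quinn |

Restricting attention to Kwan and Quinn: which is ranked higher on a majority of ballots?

Ballots ranking Kwan above Quinn: 4 + 4 + 1 + 2 = 11.
Ballots ranking Quinn above Kwan: 21 − 11 = 10.
Kwan wins the head-to-head 11–10.

Kwan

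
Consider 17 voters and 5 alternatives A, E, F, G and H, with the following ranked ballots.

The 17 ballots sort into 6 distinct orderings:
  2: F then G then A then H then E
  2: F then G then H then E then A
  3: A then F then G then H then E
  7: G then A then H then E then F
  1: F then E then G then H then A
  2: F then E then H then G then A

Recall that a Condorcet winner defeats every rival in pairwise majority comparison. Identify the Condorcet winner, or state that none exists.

none

Head-to-head results (17 voters):
A vs E: A, 12–5.
A vs F: 3+7 = 10 for A, 7 for F — A by 10–7.
A vs G: G wins 14–3.
A vs H: A, 12–5.
E vs F: E is ranked higher on 7 ballots, F on 10. F wins 10–7.
E vs G: 3 to 14, G.
E vs H: H, 14–3.
F vs G: F is ranked higher on 2+2+3+1+2 = 10 ballots, G on 7. F wins 10–7.
F–H: F 10–7.
G vs H: G preferred on 2+2+3+7+1 = 15 ballots; G wins 15–2.
No alternative is unbeaten: A loses to G; E loses to A; F loses to A; G loses to F; H loses to A. In particular A → F → G → A is a majority cycle — no Condorcet winner exists.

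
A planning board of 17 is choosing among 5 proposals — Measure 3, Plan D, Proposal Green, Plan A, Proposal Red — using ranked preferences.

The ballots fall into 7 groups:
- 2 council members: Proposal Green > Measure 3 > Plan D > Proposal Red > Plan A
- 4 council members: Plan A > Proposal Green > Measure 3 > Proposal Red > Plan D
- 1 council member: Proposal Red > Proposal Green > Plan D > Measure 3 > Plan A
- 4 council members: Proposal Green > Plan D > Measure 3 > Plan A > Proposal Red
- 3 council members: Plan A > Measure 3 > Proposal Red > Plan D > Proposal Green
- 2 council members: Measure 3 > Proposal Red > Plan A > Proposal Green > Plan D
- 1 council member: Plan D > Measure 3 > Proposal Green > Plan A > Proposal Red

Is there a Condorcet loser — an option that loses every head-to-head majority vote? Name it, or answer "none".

Plan D

Head-to-head results (17 council members):
Measure 3 vs Plan D: Measure 3 preferred on 2+4+3+2 = 11 ballots; Measure 3 wins 11–6.
Measure 3–Proposal Green: Proposal Green 11–6.
Measure 3–Plan A: Measure 3 10–7.
Measure 3 vs Proposal Red: Measure 3 is ranked higher on 2+4+4+3+2+1 = 16 ballots, Proposal Red on 1. Measure 3 wins 16–1.
Plan D vs Proposal Green: Proposal Green, 13–4.
Plan D vs Plan A: Plan A, 9–8.
Plan D vs Proposal Red: Proposal Red wins 10–7.
Proposal Green–Plan A: Plan A 9–8.
Proposal Green vs Proposal Red: 11 to 6, Proposal Green.
Plan A vs Proposal Red: 4+4+3+1 = 12 for Plan A, 5 for Proposal Red — Plan A by 12–5.
Plan D loses to every other option — it is the Condorcet loser.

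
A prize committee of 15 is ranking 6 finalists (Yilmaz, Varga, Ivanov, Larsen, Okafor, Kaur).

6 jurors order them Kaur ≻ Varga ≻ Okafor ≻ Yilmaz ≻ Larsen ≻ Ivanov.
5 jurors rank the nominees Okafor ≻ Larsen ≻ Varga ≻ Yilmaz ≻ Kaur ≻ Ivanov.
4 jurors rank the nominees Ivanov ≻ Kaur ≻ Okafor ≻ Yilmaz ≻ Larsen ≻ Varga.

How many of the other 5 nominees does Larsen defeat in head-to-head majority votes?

2

Larsen against each rival (15 jurors):
Larsen vs Yilmaz: Larsen preferred on 5 ballots; Yilmaz wins 10–5.
Larsen–Varga: Larsen 9–6.
Larsen vs Ivanov: 11 to 4, Larsen.
Larsen vs Okafor: Okafor wins 15–0.
Larsen vs Kaur: Kaur wins 10–5.
Larsen beats Varga, Ivanov; loses to Yilmaz, Okafor, Kaur — 2 pairwise wins.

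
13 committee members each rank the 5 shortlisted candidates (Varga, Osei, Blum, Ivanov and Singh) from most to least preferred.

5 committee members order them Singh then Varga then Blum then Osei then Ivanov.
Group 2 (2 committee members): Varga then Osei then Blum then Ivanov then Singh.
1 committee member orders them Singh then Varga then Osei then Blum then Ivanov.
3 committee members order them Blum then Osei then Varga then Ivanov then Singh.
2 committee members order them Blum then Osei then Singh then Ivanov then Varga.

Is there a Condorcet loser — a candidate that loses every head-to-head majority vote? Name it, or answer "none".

Ivanov

Pairwise majorities:
Varga vs Osei: 5+2+1 = 8 for Varga, 5 for Osei — Varga by 8–5.
Varga vs Blum: 5+2+1 = 8 for Varga, 5 for Blum — Varga by 8–5.
Varga–Ivanov: Varga 11–2.
Varga vs Singh: Singh, 8–5.
Osei vs Blum: Osei preferred on 2+1 = 3 ballots; Blum wins 10–3.
Osei vs Ivanov: 13 to 0, Osei.
Osei vs Singh: Osei wins 7–6.
Blum vs Ivanov: 13 to 0, Blum.
Blum vs Singh: Blum wins 7–6.
Ivanov vs Singh: Singh wins 8–5.
Only Ivanov has no wins; Ivanov is the Condorcet loser.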